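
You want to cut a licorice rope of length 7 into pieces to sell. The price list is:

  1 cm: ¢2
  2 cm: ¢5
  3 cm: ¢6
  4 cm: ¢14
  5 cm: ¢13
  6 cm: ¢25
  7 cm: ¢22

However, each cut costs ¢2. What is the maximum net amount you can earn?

25

Build r[k] bottom-up: r[k] = max over allowed piece i of (p[i] + r[k−i]) − 2 per cut.
r[1] = 2
r[2] = max(2+2-2, 5+0) = 5
r[3] = max(2+5-2, 5+2-2, 6+0) = 6
r[4] = max(2+6-2, 5+5-2, 6+2-2, 14+0) = 14
r[5] = max(2+14-2, 5+6-2, 6+5-2, 14+2-2, 13+0) = 14
r[6] = max(2+14-2, 5+14-2, 6+6-2, 14+5-2, 13+2-2, 25+0) = 25
r[7] = max(2+25-2, 5+14-2, 6+14-2, …, 25+2-2, 22+0) = 25
One optimal plan: pieces 6 + 1 (1 cut) → ¢27 − ¢2 = ¢25.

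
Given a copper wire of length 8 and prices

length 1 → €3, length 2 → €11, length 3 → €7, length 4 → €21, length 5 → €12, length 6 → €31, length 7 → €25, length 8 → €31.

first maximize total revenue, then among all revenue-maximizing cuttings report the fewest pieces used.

4

Let r[k] be the best obtainable value from length k. For each k, try every first piece i and keep the best of price[i] + r[k−i].
r[1] = 3
r[2] = max(3+3, 11+0) = 11
r[3] = max(3+11, 11+3, 7+0) = 14
r[4] = max(3+14, 11+11, 7+3, 21+0) = 22
r[5] = max(3+22, 11+14, 7+11, 21+3, 12+0) = 25
r[6] = max(3+25, 11+22, 7+14, 21+11, 12+3, 31+0) = 33
r[7] = max(3+33, 11+25, 7+22, …, 31+3, 25+0) = 36
r[8] = max(3+36, 11+33, 7+25, …, 25+3, 31+0) = 44
Maximum revenue is €44.
Now minimize piece count subject to staying optimal: for each k, pieces[k] = 1 + min over i with p[i]+r[k−i]=r[k] of pieces[k−i].
pieces[5] = 3
pieces[6] = 3
pieces[7] = 4
pieces[8] = 4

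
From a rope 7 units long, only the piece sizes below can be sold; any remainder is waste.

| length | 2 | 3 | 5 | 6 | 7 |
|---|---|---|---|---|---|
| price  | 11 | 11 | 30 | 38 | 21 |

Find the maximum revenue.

41

Let f[k] be the best obtainable value from length k. For each k, try every first piece i and keep the best of price[i] + f[k−i].
f[1] = 0
f[2] = 11
f[3] = max(11+0, 11+0) = 11
f[4] = max(11+11, 11+0) = 22
f[5] = max(11+11, 11+11, 30+0) = 30
f[6] = max(11+22, 11+11, 30+0, 38+0) = 38
f[7] = max(11+30, 11+22, 30+11, 38+0, 21+0) = 41
One optimal cutting: 5 + 2 → €41.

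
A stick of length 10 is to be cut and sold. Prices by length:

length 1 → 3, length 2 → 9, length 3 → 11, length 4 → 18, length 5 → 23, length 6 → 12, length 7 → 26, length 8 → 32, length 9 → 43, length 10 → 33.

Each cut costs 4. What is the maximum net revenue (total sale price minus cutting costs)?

Consider every possible first cut. net[k] is the best of p[i]+net[k−i] over all sellable i≤k, charging 4 whenever i<k.
net[1] = 3
net[2] = 9
net[3] = 11
net[4] = 18
net[5] = 23
net[6] = 23  (first piece 2, then net[4]=18)
net[7] = 28  (first piece 2, then net[5]=23)
net[8] = 32  (first piece 4, then net[4]=18)
net[9] = 43
net[10] = 42  (first piece 1, then net[9]=43)
One optimal plan: pieces 9 + 1 (1 cut) → 46 − 4 = 42.

42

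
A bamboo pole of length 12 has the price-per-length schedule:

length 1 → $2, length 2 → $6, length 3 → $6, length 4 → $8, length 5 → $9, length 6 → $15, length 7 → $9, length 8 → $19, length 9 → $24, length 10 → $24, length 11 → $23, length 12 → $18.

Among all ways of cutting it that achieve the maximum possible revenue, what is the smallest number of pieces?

Let r[k] be the best obtainable value from length k. For each k, try every first piece i and keep the best of price[i] + r[k−i].
r[1] = 2
r[2] = max(2+2, 6+0) = 6
r[3] = max(2+6, 6+2, 6+0) = 8
r[4] = max(2+8, 6+6, 6+2, 8+0) = 12
r[5] = max(2+12, 6+8, 6+6, 8+2, 9+0) = 14
r[6] = max(2+14, 6+12, 6+8, 8+6, 9+2, 15+0) = 18
r[7] = max(2+18, 6+14, 6+12, …, 15+2, 9+0) = 20
r[8] = max(2+20, 6+18, 6+14, …, 9+2, 19+0) = 24
r[9] = max(2+24, 6+20, 6+18, …, 19+2, 24+0) = 26
r[10] = max(2+26, 6+24, 6+20, …, 24+2, 24+0) = 30
r[11] = max(2+30, 6+26, 6+24, …, 24+2, 23+0) = 32
r[12] = max(2+32, 6+30, 6+26, …, 23+2, 18+0) = 36
Maximum revenue is $36.
Now minimize piece count subject to staying optimal: for each k, pieces[k] = 1 + min over i with p[i]+r[k−i]=r[k] of pieces[k−i].
pieces[9] = 5
pieces[10] = 5
pieces[11] = 6
pieces[12] = 6

6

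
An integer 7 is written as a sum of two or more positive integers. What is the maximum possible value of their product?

Let f[k] be the best product for length k (with at least one cut). For each first piece i, the rest contributes max(k−i, f[k−i]).
f[2] = 1·max(1,0) = 1·1 = 1
f[3] = max(1·2, 2·1) = 2
f[4] = max(1·3, 2·2, 3·1) = 4
f[5] = max(1·4, 2·3, 3·2, 4·1) = 6
f[6] = max(1·6, 2·4, 3·3, 4·2, 5·1) = 9
f[7] = max(1·9, 2·6, 3·4, 4·3, 5·2, 6·1) = 12
One optimal split: 3 + 2 + 2; product 3·2·2 = 12.

12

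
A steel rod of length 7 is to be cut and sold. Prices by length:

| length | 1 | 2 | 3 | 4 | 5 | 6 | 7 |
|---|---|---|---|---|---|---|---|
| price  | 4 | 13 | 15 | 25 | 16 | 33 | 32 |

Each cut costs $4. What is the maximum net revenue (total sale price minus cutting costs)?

36

Let net[k] be the best obtainable value from length k. For each k, try every first piece i and keep the best of price[i] + net[k−i] minus the 4 cut fee when i<k.
net[1] = 4
net[2] = 13
net[3] = 15
net[4] = 25
net[5] = 25  (first piece 1, then net[4]=25)
net[6] = 34  (first piece 2, then net[4]=25)
net[7] = 36  (first piece 3, then net[4]=25)
One optimal plan: pieces 4 + 3 (1 cut) → $40 − $4 = $36.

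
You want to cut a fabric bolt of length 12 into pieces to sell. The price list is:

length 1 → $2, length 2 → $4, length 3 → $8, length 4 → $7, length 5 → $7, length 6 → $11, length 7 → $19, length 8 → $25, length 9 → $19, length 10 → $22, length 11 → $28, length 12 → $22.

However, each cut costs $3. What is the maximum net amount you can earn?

Build r[k] bottom-up: r[k] = max over allowed piece i of (p[i] + r[k−i]) − 3 per cut.
r[1] = 2
r[2] = 4
r[3] = 8
r[4] = 7  (first piece 1, then r[3]=8)
r[5] = 9  (first piece 2, then r[3]=8)
r[6] = 13  (first piece 3, then r[3]=8)
r[7] = 19
r[8] = 25
r[9] = 24  (first piece 1, then r[8]=25)
r[10] = 26  (first piece 2, then r[8]=25)
r[11] = 30  (first piece 3, then r[8]=25)
r[12] = 29  (first piece 1, then r[11]=30)
One optimal plan: pieces 8 + 3 + 1 (2 cuts) → $35 − $6 = $29.

29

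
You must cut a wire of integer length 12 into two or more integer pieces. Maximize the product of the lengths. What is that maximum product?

81

Let m[k] be the best product for length k (with at least one cut). For each first piece i, the rest contributes max(k−i, m[k−i]).
m[2] = 1×max(1,0) = 1×1 = 1
m[3] = max(1×2, 2×1) = 2
m[4] = max(1×3, 2×2, 3×1) = 4
m[5] = max(1×4, 2×3, 3×2, 4×1) = 6
m[6] = max(1×6, 2×4, 3×3, 4×2, 5×1) = 9
m[7] = max(1×9, 2×6, 3×4, 4×3, 5×2, 6×1) = 12
m[8] = max(1×12, 2×9, 3×6, …, 6×2, 7×1) = 18
m[9] = max(1×18, 2×12, 3×9, …, 7×2, 8×1) = 27
m[10] = max(1×27, 2×18, 3×12, …, 8×2, 9×1) = 36
m[11] = max(1×36, 2×27, 3×18, …, 9×2, 10×1) = 54
m[12] = max(1×54, 2×36, 3×27, …, 10×2, 11×1) = 81
One optimal split: 3 + 3 + 3 + 3; product 3×3×3×3 = 81.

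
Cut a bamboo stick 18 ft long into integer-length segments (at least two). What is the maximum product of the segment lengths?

Fill f[k] for k=2..18: at each k try every first piece i and multiply by the better of (k−i) uncut or f[k−i].
f[2] = 1*max(1,0) = 1*1 = 1
f[3] = 1*max(2,1) = 1*2 = 2
f[4] = 2*max(2,1) = 2*2 = 4
f[5] = 2*max(3,2) = 2*3 = 6
f[6] = 3*max(3,2) = 3*3 = 9
f[7] = 2*max(5,6) = 2*6 = 12
f[8] = 2*max(6,9) = 2*9 = 18
f[9] = 3*max(6,9) = 3*9 = 27
f[10] = 2*max(8,18) = 2*18 = 36
f[11] = 2*max(9,27) = 2*27 = 54
f[12] = 3*max(9,27) = 3*27 = 81
f[13] = 2*max(11,54) = 2*54 = 108
f[14] = 2*max(12,81) = 2*81 = 162
f[15] = 3*max(12,81) = 3*81 = 243
f[16] = 2*max(14,162) = 2*162 = 324
f[17] = 2*max(15,243) = 2*243 = 486
f[18] = 3*max(15,243) = 3*243 = 729
One optimal split: 3 + 3 + 3 + 3 + 3 + 3; product 3*3*3*3*3*3 = 729.

729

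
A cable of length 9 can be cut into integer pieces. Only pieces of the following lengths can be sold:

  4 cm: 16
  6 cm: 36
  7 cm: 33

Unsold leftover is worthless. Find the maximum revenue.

36

Consider every possible first cut. best[k] is the best of p[i]+best[k−i] over all sellable i≤k.
best[1] = 0
best[2] = 0
best[3] = 0
best[4] = 16
best[5] = 16
best[6] = max(16+0, 36+0) = 36
best[7] = max(16+0, 36+0, 33+0) = 36
best[8] = max(16+16, 36+0, 33+0) = 36
best[9] = max(16+16, 36+0, 33+0) = 36
One optimal cutting: pieces 6 with 3 cm of scrap → 36.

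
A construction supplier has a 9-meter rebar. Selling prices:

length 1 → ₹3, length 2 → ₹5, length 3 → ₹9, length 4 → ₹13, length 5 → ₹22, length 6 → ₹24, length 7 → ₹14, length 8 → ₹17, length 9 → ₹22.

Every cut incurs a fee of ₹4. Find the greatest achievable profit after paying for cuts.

Consider every possible first cut. r[k] is the best of p[i]+r[k−i] over all sellable i≤k, charging 4 whenever i<k.
r[1] = 3
r[2] = max(3+3-4, 5+0) = 5
r[3] = max(3+5-4, 5+3-4, 9+0) = 9
r[4] = max(3+9-4, 5+5-4, 9+3-4, 13+0) = 13
r[5] = max(3+13-4, 5+9-4, 9+5-4, 13+3-4, 22+0) = 22
r[6] = max(3+22-4, 5+13-4, 9+9-4, 13+5-4, 22+3-4, 24+0) = 24
r[7] = max(3+24-4, 5+22-4, 9+13-4, …, 24+3-4, 14+0) = 23
r[8] = max(3+23-4, 5+24-4, 9+22-4, …, 14+3-4, 17+0) = 27
r[9] = max(3+27-4, 5+23-4, 9+24-4, …, 17+3-4, 22+0) = 31
One optimal plan: pieces 5 + 4 (1 cut) → ₹35 − ₹4 = ₹31.

31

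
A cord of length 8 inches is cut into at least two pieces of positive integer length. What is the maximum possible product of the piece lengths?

Let g[k] be the best product for length k (with at least one cut). For each first piece i, the rest contributes max(k−i, g[k−i]).
g[2] = 1*max(1,0) = 1*1 = 1
g[3] = 1*max(2,1) = 1*2 = 2
g[4] = 2*max(2,1) = 2*2 = 4
g[5] = 2*max(3,2) = 2*3 = 6
g[6] = 3*max(3,2) = 3*3 = 9
g[7] = 2*max(5,6) = 2*6 = 12
g[8] = 2*max(6,9) = 2*9 = 18
One optimal split: 3 + 3 + 2; product 3*3*2 = 18.

18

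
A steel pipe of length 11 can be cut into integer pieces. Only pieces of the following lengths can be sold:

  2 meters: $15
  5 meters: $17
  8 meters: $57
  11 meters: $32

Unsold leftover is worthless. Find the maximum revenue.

Consider every possible first cut. r[k] is the best of p[i]+r[k−i] over all sellable i≤k.
r[1] = 0
r[2] = 15
r[3] = 15
r[4] = 30  (first piece 2, then r[2]=15)
r[5] = 30
r[6] = 45  (first piece 2, then r[4]=30)
r[7] = 45
r[8] = 60  (first piece 2, then r[6]=45)
r[9] = 60
r[10] = 75  (first piece 2, then r[8]=60)
r[11] = 75
One optimal cutting: pieces 2 + 2 + 2 + 2 + 2 with 1 meter of scrap → $75.

75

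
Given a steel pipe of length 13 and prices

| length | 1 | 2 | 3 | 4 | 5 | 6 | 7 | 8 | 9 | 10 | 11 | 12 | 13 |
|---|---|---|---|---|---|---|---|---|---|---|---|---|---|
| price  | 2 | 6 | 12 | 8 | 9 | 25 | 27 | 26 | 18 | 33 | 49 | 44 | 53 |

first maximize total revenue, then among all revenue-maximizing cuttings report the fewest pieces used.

2

Let r[k] be the best obtainable value from length k. For each k, try every first piece i and keep the best of price[i] + r[k−i].
r[1] = 2
r[2] = max(2+2, 6+0) = 6
r[3] = max(2+6, 6+2, 12+0) = 12
r[4] = max(2+12, 6+6, 12+2, 8+0) = 14
r[5] = max(2+14, 6+12, 12+6, 8+2, 9+0) = 18
r[6] = max(2+18, 6+14, 12+12, 8+6, 9+2, 25+0) = 25
r[7] = max(2+25, 6+18, 12+14, …, 25+2, 27+0) = 27
r[8] = max(2+27, 6+25, 12+18, …, 27+2, 26+0) = 31
r[9] = max(2+31, 6+27, 12+25, …, 26+2, 18+0) = 37
r[10] = max(2+37, 6+31, 12+27, …, 18+2, 33+0) = 39
r[11] = max(2+39, 6+37, 12+31, …, 33+2, 49+0) = 49
r[12] = max(2+49, 6+39, 12+37, …, 49+2, 44+0) = 51
r[13] = max(2+51, 6+49, 12+39, …, 44+2, 53+0) = 55
Maximum revenue is $55.
Now minimize piece count subject to staying optimal: for each k, pieces[k] = 1 + min over i with p[i]+r[k−i]=r[k] of pieces[k−i].
pieces[10] = 2
pieces[11] = 1
pieces[12] = 2
pieces[13] = 2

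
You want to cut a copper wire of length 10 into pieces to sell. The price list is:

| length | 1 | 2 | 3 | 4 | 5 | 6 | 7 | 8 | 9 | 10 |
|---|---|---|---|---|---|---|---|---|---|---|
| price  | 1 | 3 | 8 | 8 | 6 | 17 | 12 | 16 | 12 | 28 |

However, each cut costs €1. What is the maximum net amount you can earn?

28

Consider every possible first cut. r[k] is the best of p[i]+r[k−i] over all sellable i≤k, charging 1 whenever i<k.
r[1] = 1
r[2] = 3
r[3] = 8
r[4] = 8  (first piece 1, then r[3]=8)
r[5] = 10  (first piece 2, then r[3]=8)
r[6] = 17
r[7] = 17  (first piece 1, then r[6]=17)
r[8] = 19  (first piece 2, then r[6]=17)
r[9] = 24  (first piece 3, then r[6]=17)
r[10] = 28
Best is to make no cuts and sell whole for €28.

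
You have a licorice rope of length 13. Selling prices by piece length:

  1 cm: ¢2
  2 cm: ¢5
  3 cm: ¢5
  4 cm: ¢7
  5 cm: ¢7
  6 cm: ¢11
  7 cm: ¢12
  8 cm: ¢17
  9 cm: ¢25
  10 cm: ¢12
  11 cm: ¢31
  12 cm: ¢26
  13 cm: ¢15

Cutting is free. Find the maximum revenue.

Build r[k] bottom-up: r[k] = max over allowed piece i of (p[i] + r[k−i]).
r[1] = 2
r[2] = max(2+2, 5+0) = 5
r[3] = max(2+5, 5+2, 5+0) = 7
r[4] = max(2+7, 5+5, 5+2, 7+0) = 10
r[5] = max(2+10, 5+7, 5+5, 7+2, 7+0) = 12
r[6] = max(2+12, 5+10, 5+7, 7+5, 7+2, 11+0) = 15
r[7] = max(2+15, 5+12, 5+10, …, 11+2, 12+0) = 17
r[8] = max(2+17, 5+15, 5+12, …, 12+2, 17+0) = 20
r[9] = max(2+20, 5+17, 5+15, …, 17+2, 25+0) = 25
r[10] = max(2+25, 5+20, 5+17, …, 25+2, 12+0) = 27
r[11] = max(2+27, 5+25, 5+20, …, 12+2, 31+0) = 31
r[12] = max(2+31, 5+27, 5+25, …, 31+2, 26+0) = 33
r[13] = max(2+33, 5+31, 5+27, …, 26+2, 15+0) = 36
One optimal cutting: 11 + 2 → ¢31 + ¢5 = ¢36.

36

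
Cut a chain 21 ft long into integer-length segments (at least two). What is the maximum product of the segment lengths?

Let prod[k] be the best product for length k (with at least one cut). For each first piece i, the rest contributes max(k−i, prod[k−i]).
Small cases: prod[2]=1, prod[3]=2, prod[4]=4, prod[5]=6, prod[6]=9, prod[7]=12, prod[8]=18, prod[9]=27, prod[10]=36, prod[11]=54, prod[12]=81, prod[13]=108, prod[14]=162.
prod[15] = max(1×162, 2×108, 3×81, …, 13×2, 14×1) = 243
prod[16] = max(1×243, 2×162, 3×108, …, 14×2, 15×1) = 324
prod[17] = max(1×324, 2×243, 3×162, …, 15×2, 16×1) = 486
prod[18] = max(1×486, 2×324, 3×243, …, 16×2, 17×1) = 729
prod[19] = max(1×729, 2×486, 3×324, …, 17×2, 18×1) = 972
prod[20] = max(1×972, 2×729, 3×486, …, 18×2, 19×1) = 1458
prod[21] = max(1×1458, 2×972, 3×729, …, 19×2, 20×1) = 2187
One optimal split: 3 + 3 + 3 + 3 + 3 + 3 + 3; product 3×3×3×3×3×3×3 = 2187.

2187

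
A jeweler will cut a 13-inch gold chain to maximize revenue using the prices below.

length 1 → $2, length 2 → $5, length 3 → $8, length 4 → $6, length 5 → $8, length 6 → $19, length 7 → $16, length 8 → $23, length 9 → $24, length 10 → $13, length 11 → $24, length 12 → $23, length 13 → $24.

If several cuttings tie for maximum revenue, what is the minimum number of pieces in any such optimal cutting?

3

Consider every possible first cut. r[k] is the best of p[i]+r[k−i] over all sellable i≤k.
r[1] = 2
r[2] = max(2+2, 5+0) = 5
r[3] = max(2+5, 5+2, 8+0) = 8
r[4] = max(2+8, 5+5, 8+2, 6+0) = 10
r[5] = max(2+10, 5+8, 8+5, 6+2, 8+0) = 13
r[6] = max(2+13, 5+10, 8+8, 6+5, 8+2, 19+0) = 19
r[7] = max(2+19, 5+13, 8+10, …, 19+2, 16+0) = 21
r[8] = max(2+21, 5+19, 8+13, …, 16+2, 23+0) = 24
r[9] = max(2+24, 5+21, 8+19, …, 23+2, 24+0) = 27
r[10] = max(2+27, 5+24, 8+21, …, 24+2, 13+0) = 29
r[11] = max(2+29, 5+27, 8+24, …, 13+2, 24+0) = 32
r[12] = max(2+32, 5+29, 8+27, …, 24+2, 23+0) = 38
r[13] = max(2+38, 5+32, 8+29, …, 23+2, 24+0) = 40
Maximum revenue is $40.
Now minimize piece count subject to staying optimal: for each k, pieces[k] = 1 + min over i with p[i]+r[k−i]=r[k] of pieces[k−i].
pieces[10] = 3
pieces[11] = 3
pieces[12] = 2
pieces[13] = 3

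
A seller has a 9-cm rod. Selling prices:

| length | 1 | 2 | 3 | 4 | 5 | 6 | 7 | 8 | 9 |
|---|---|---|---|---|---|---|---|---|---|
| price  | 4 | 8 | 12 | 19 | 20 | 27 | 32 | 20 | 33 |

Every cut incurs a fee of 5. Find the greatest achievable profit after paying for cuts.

Build v[k] bottom-up: v[k] = max over allowed piece i of (p[i] + v[k−i]) − 5 per cut.
v[1] = 4
v[2] = max(4+4-5, 8+0) = 8
v[3] = max(4+8-5, 8+4-5, 12+0) = 12
v[4] = max(4+12-5, 8+8-5, 12+4-5, 19+0) = 19
v[5] = max(4+19-5, 8+12-5, 12+8-5, 19+4-5, 20+0) = 20
v[6] = max(4+20-5, 8+19-5, 12+12-5, 19+8-5, 20+4-5, 27+0) = 27
v[7] = max(4+27-5, 8+20-5, 12+19-5, …, 27+4-5, 32+0) = 32
v[8] = max(4+32-5, 8+27-5, 12+20-5, …, 32+4-5, 20+0) = 33
v[9] = max(4+33-5, 8+32-5, 12+27-5, …, 20+4-5, 33+0) = 35
One optimal plan: pieces 7 + 2 (1 cut) → 40 − 5 = 35.

35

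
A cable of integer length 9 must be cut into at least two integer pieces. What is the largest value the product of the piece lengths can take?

27

Let P[k] be the best product for length k (with at least one cut). For each first piece i, the rest contributes max(k−i, P[k−i]).
P[2] = 1×max(1,0) = 1×1 = 1
P[3] = 1×max(2,1) = 1×2 = 2
P[4] = 2×max(2,1) = 2×2 = 4
P[5] = 2×max(3,2) = 2×3 = 6
P[6] = 3×max(3,2) = 3×3 = 9
P[7] = 2×max(5,6) = 2×6 = 12
P[8] = 2×max(6,9) = 2×9 = 18
P[9] = 3×max(6,9) = 3×9 = 27
One optimal split: 3 + 3 + 3; product 3×3×3 = 27.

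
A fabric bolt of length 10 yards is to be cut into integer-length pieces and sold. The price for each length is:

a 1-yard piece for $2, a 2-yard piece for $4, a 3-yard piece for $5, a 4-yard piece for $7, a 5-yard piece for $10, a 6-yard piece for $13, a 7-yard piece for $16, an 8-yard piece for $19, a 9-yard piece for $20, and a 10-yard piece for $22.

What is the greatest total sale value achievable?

Build v[k] bottom-up: v[k] = max over allowed piece i of (p[i] + v[k−i]).
v[1] = 2
v[2] = 4  (first piece 1, then v[1]=2)
v[3] = 6  (first piece 1, then v[2]=4)
v[4] = 8  (first piece 1, then v[3]=6)
v[5] = 10  (first piece 1, then v[4]=8)
v[6] = 13
v[7] = 16
v[8] = 19
v[9] = 21  (first piece 1, then v[8]=19)
v[10] = 23  (first piece 1, then v[9]=21)
One optimal cutting: 8 + 1 + 1 → $19 + $2 + $2 = $23.

23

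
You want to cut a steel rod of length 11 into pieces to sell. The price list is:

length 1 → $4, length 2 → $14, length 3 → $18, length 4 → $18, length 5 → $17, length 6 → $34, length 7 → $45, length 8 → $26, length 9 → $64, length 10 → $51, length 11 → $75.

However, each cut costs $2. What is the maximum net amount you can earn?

Let v[k] be the best obtainable value from length k. For each k, try every first piece i and keep the best of price[i] + v[k−i] minus the 2 cut fee when i<k.
v[1] = 4
v[2] = max(4+4-2, 14+0) = 14
v[3] = max(4+14-2, 14+4-2, 18+0) = 18
v[4] = max(4+18-2, 14+14-2, 18+4-2, 18+0) = 26
v[5] = max(4+26-2, 14+18-2, 18+14-2, 18+4-2, 17+0) = 30
v[6] = max(4+30-2, 14+26-2, 18+18-2, 18+14-2, 17+4-2, 34+0) = 38
v[7] = max(4+38-2, 14+30-2, 18+26-2, …, 34+4-2, 45+0) = 45
v[8] = max(4+45-2, 14+38-2, 18+30-2, …, 45+4-2, 26+0) = 50
v[9] = max(4+50-2, 14+45-2, 18+38-2, …, 26+4-2, 64+0) = 64
v[10] = max(4+64-2, 14+50-2, 18+45-2, …, 64+4-2, 51+0) = 66
v[11] = max(4+66-2, 14+64-2, 18+50-2, …, 51+4-2, 75+0) = 76
One optimal plan: pieces 9 + 2 (1 cut) → $78 − $2 = $76.

76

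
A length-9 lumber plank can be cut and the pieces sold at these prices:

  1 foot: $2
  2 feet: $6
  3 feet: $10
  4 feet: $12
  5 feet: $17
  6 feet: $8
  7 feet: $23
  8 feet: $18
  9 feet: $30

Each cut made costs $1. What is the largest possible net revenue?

30

Consider every possible first cut. net[k] is the best of p[i]+net[k−i] over all sellable i≤k, charging 1 whenever i<k.
net[1] = 2
net[2] = max(2+2-1, 6+0) = 6
net[3] = max(2+6-1, 6+2-1, 10+0) = 10
net[4] = max(2+10-1, 6+6-1, 10+2-1, 12+0) = 12
net[5] = max(2+12-1, 6+10-1, 10+6-1, 12+2-1, 17+0) = 17
net[6] = max(2+17-1, 6+12-1, 10+10-1, 12+6-1, 17+2-1, 8+0) = 19
net[7] = max(2+19-1, 6+17-1, 10+12-1, …, 8+2-1, 23+0) = 23
net[8] = max(2+23-1, 6+19-1, 10+17-1, …, 23+2-1, 18+0) = 26
net[9] = max(2+26-1, 6+23-1, 10+19-1, …, 18+2-1, 30+0) = 30
Best is to make no cuts and sell whole for $30.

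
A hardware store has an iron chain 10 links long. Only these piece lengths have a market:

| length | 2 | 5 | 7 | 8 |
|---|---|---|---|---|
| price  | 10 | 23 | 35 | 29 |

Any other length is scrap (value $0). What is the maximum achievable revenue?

Let r[k] be the best obtainable value from length k. For each k, try every first piece i and keep the best of price[i] + r[k−i].
r[1] = 0
r[2] = 10
r[3] = 10
r[4] = 20  (first piece 2, then r[2]=10)
r[5] = 23
r[6] = 30  (first piece 2, then r[4]=20)
r[7] = 35
r[8] = 40  (first piece 2, then r[6]=30)
r[9] = 45  (first piece 2, then r[7]=35)
r[10] = 50  (first piece 2, then r[8]=40)
One optimal cutting: 2 + 2 + 2 + 2 + 2 → $50.

50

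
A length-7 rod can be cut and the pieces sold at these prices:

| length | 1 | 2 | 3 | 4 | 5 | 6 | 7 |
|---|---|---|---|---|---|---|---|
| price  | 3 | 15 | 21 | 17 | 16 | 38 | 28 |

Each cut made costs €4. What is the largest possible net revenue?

43

Build r[k] bottom-up: r[k] = max over allowed piece i of (p[i] + r[k−i]) − 4 per cut.
r[1] = 3
r[2] = max(3+3-4, 15+0) = 15
r[3] = max(3+15-4, 15+3-4, 21+0) = 21
r[4] = max(3+21-4, 15+15-4, 21+3-4, 17+0) = 26
r[5] = max(3+26-4, 15+21-4, 21+15-4, 17+3-4, 16+0) = 32
r[6] = max(3+32-4, 15+26-4, 21+21-4, 17+15-4, 16+3-4, 38+0) = 38
r[7] = max(3+38-4, 15+32-4, 21+26-4, …, 38+3-4, 28+0) = 43
One optimal plan: pieces 3 + 2 + 2 (2 cuts) → €51 − €8 = €43.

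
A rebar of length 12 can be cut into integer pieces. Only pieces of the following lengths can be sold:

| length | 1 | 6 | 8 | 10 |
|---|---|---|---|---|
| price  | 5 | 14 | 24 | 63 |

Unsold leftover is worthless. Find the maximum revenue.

73

Let best[k] be the best obtainable value from length k. For each k, try every first piece i and keep the best of price[i] + best[k−i].
best[1] = 5
best[2] = 10  (first piece 1, then best[1]=5)
best[3] = 15  (first piece 1, then best[2]=10)
best[4] = 20  (first piece 1, then best[3]=15)
best[5] = 25  (first piece 1, then best[4]=20)
best[6] = max(5+25, 14+0) = 30
best[7] = max(5+30, 14+5) = 35
best[8] = max(5+35, 14+10, 24+0) = 40
best[9] = max(5+40, 14+15, 24+5) = 45
best[10] = max(5+45, 14+20, 24+10, 63+0) = 63
best[11] = max(5+63, 14+25, 24+15, 63+5) = 68
best[12] = max(5+68, 14+30, 24+20, 63+10) = 73
One optimal cutting: 10 + 1 + 1 → ₹73.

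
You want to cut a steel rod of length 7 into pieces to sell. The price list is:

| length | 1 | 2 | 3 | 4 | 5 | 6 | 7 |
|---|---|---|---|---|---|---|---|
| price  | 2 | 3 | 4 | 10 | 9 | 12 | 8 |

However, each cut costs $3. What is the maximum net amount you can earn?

11

Build r[k] bottom-up: r[k] = max over allowed piece i of (p[i] + r[k−i]) − 3 per cut.
r[1] = 2
r[2] = max(2+2-3, 3+0) = 3
r[3] = max(2+3-3, 3+2-3, 4+0) = 4
r[4] = max(2+4-3, 3+3-3, 4+2-3, 10+0) = 10
r[5] = max(2+10-3, 3+4-3, 4+3-3, 10+2-3, 9+0) = 9
r[6] = max(2+9-3, 3+10-3, 4+4-3, 10+3-3, 9+2-3, 12+0) = 12
r[7] = max(2+12-3, 3+9-3, 4+10-3, …, 12+2-3, 8+0) = 11
One optimal plan: pieces 6 + 1 (1 cut) → $14 − $3 = $11.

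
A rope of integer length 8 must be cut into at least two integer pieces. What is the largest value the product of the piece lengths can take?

Let P[k] be the best product for length k (with at least one cut). For each first piece i, the rest contributes max(k−i, P[k−i]).
P[2] = 1*max(1,0) = 1*1 = 1
P[3] = 1*max(2,1) = 1*2 = 2
P[4] = 2*max(2,1) = 2*2 = 4
P[5] = 2*max(3,2) = 2*3 = 6
P[6] = 3*max(3,2) = 3*3 = 9
P[7] = 2*max(5,6) = 2*6 = 12
P[8] = 2*max(6,9) = 2*9 = 18
One optimal split: 3 + 3 + 2; product 3*3*2 = 18.

18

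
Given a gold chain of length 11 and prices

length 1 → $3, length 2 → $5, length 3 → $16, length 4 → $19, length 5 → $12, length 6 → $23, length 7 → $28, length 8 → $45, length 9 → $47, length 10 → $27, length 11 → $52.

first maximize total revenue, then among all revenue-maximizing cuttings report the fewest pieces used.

Build r[k] bottom-up: r[k] = max over allowed piece i of (p[i] + r[k−i]).
r[1] = 3
r[2] = 6  (first piece 1, then r[1]=3)
r[3] = 16
r[4] = 19  (first piece 1, then r[3]=16)
r[5] = 22  (first piece 1, then r[4]=19)
r[6] = 32  (first piece 3, then r[3]=16)
r[7] = 35  (first piece 1, then r[6]=32)
r[8] = 45
r[9] = 48  (first piece 1, then r[8]=45)
r[10] = 51  (first piece 1, then r[9]=48)
r[11] = 61  (first piece 3, then r[8]=45)
Maximum revenue is $61.
Now minimize piece count subject to staying optimal: for each k, pieces[k] = 1 + min over i with p[i]+r[k−i]=r[k] of pieces[k−i].
pieces[8] = 1
pieces[9] = 2
pieces[10] = 3
pieces[11] = 2

2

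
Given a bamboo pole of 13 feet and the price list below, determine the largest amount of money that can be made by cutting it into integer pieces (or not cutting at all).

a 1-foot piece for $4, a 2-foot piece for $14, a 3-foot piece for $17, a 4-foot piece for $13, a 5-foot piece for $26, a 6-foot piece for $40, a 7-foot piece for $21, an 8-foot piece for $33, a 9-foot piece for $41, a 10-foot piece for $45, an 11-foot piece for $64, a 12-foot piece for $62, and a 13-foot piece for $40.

88

Let v[k] be the best obtainable value from length k. For each k, try every first piece i and keep the best of price[i] + v[k−i].
v[1] = 4
v[2] = 14
v[3] = 18  (first piece 1, then v[2]=14)
v[4] = 28  (first piece 2, then v[2]=14)
v[5] = 32  (first piece 1, then v[4]=28)
v[6] = 42  (first piece 2, then v[4]=28)
v[7] = 46  (first piece 1, then v[6]=42)
v[8] = 56  (first piece 2, then v[6]=42)
v[9] = 60  (first piece 1, then v[8]=56)
v[10] = 70  (first piece 2, then v[8]=56)
v[11] = 74  (first piece 1, then v[10]=70)
v[12] = 84  (first piece 2, then v[10]=70)
v[13] = 88  (first piece 1, then v[12]=84)
One optimal cutting: 2 + 2 + 2 + 2 + 2 + 2 + 1 → $14 + $14 + $14 + $14 + $14 + $14 + $4 = $88.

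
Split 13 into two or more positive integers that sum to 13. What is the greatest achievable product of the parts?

108

Fill m[k] for k=2..13: at each k try every first piece i and multiply by the better of (k−i) uncut or m[k−i].
m[2] = 1*max(1,0) = 1*1 = 1
m[3] = 1*max(2,1) = 1*2 = 2
m[4] = 2*max(2,1) = 2*2 = 4
m[5] = 2*max(3,2) = 2*3 = 6
m[6] = 3*max(3,2) = 3*3 = 9
m[7] = 2*max(5,6) = 2*6 = 12
m[8] = 2*max(6,9) = 2*9 = 18
m[9] = 3*max(6,9) = 3*9 = 27
m[10] = 2*max(8,18) = 2*18 = 36
m[11] = 2*max(9,27) = 2*27 = 54
m[12] = 3*max(9,27) = 3*27 = 81
m[13] = 2*max(11,54) = 2*54 = 108
One optimal split: 3 + 3 + 3 + 2 + 2; product 3*3*3*2*2 = 108.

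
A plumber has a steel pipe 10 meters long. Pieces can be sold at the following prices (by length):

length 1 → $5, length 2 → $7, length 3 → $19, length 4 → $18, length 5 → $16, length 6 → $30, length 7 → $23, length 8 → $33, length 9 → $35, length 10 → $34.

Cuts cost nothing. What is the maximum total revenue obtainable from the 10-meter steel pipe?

62

Let v[k] be the best obtainable value from length k. For each k, try every first piece i and keep the best of price[i] + v[k−i].
v[1] = 5
v[2] = max(5+5, 7+0) = 10
v[3] = max(5+10, 7+5, 19+0) = 19
v[4] = max(5+19, 7+10, 19+5, 18+0) = 24
v[5] = max(5+24, 7+19, 19+10, 18+5, 16+0) = 29
v[6] = max(5+29, 7+24, 19+19, 18+10, 16+5, 30+0) = 38
v[7] = max(5+38, 7+29, 19+24, …, 30+5, 23+0) = 43
v[8] = max(5+43, 7+38, 19+29, …, 23+5, 33+0) = 48
v[9] = max(5+48, 7+43, 19+38, …, 33+5, 35+0) = 57
v[10] = max(5+57, 7+48, 19+43, …, 35+5, 34+0) = 62
One optimal cutting: 3 + 3 + 3 + 1 → $19 + $19 + $19 + $5 = $62.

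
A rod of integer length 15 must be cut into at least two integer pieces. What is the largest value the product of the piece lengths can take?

Let P[k] be the best product for length k (with at least one cut). For each first piece i, the rest contributes max(k−i, P[k−i]).
Small cases: P[2]=1, P[3]=2, P[4]=4, P[5]=6, P[6]=9, P[7]=12, P[8]=18.
P[9] = 3·max(6,9) = 3·9 = 27
P[10] = 2·max(8,18) = 2·18 = 36
P[11] = 2·max(9,27) = 2·27 = 54
P[12] = 3·max(9,27) = 3·27 = 81
P[13] = 2·max(11,54) = 2·54 = 108
P[14] = 2·max(12,81) = 2·81 = 162
P[15] = 3·max(12,81) = 3·81 = 243
One optimal split: 3 + 3 + 3 + 3 + 3; product 3·3·3·3·3 = 243.

243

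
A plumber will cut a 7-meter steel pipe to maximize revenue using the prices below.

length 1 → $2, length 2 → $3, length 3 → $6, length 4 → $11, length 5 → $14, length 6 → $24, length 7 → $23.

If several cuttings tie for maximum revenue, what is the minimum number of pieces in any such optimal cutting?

2

Consider every possible first cut. r[k] is the best of p[i]+r[k−i] over all sellable i≤k.
r[1] = 2
r[2] = 4  (first piece 1, then r[1]=2)
r[3] = 6  (first piece 1, then r[2]=4)
r[4] = 11
r[5] = 14
r[6] = 24
r[7] = 26  (first piece 1, then r[6]=24)
Maximum revenue is $26.
Now minimize piece count subject to staying optimal: for each k, pieces[k] = 1 + min over i with p[i]+r[k−i]=r[k] of pieces[k−i].
pieces[4] = 1
pieces[5] = 1
pieces[6] = 1
pieces[7] = 2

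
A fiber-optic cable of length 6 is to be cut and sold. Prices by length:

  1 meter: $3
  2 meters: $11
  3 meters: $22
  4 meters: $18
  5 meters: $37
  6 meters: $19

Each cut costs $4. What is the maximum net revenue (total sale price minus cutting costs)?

Build r[k] bottom-up: r[k] = max over allowed piece i of (p[i] + r[k−i]) − 4 per cut.
r[1] = 3
r[2] = max(3+3-4, 11+0) = 11
r[3] = max(3+11-4, 11+3-4, 22+0) = 22
r[4] = max(3+22-4, 11+11-4, 22+3-4, 18+0) = 21
r[5] = max(3+21-4, 11+22-4, 22+11-4, 18+3-4, 37+0) = 37
r[6] = max(3+37-4, 11+21-4, 22+22-4, 18+11-4, 37+3-4, 19+0) = 40
One optimal plan: pieces 3 + 3 (1 cut) → $44 − $4 = $40.

40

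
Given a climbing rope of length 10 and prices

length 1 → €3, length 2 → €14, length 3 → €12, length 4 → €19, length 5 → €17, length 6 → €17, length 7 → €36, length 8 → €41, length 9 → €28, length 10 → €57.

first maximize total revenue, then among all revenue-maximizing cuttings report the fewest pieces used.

Let r[k] be the best obtainable value from length k. For each k, try every first piece i and keep the best of price[i] + r[k−i].
r[1] = 3
r[2] = 14
r[3] = 17  (first piece 1, then r[2]=14)
r[4] = 28  (first piece 2, then r[2]=14)
r[5] = 31  (first piece 1, then r[4]=28)
r[6] = 42  (first piece 2, then r[4]=28)
r[7] = 45  (first piece 1, then r[6]=42)
r[8] = 56  (first piece 2, then r[6]=42)
r[9] = 59  (first piece 1, then r[8]=56)
r[10] = 70  (first piece 2, then r[8]=56)
Maximum revenue is €70.
Now minimize piece count subject to staying optimal: for each k, pieces[k] = 1 + min over i with p[i]+r[k−i]=r[k] of pieces[k−i].
pieces[7] = 4
pieces[8] = 4
pieces[9] = 5
pieces[10] = 5

5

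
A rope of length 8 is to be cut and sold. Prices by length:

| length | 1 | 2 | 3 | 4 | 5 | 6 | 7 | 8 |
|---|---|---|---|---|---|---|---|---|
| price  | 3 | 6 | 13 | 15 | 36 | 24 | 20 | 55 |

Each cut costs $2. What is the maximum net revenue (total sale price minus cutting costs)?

Let r[k] be the best obtainable value from length k. For each k, try every first piece i and keep the best of price[i] + r[k−i] minus the 2 cut fee when i<k.
r[1] = 3
r[2] = 6
r[3] = 13
r[4] = 15
r[5] = 36
r[6] = 37  (first piece 1, then r[5]=36)
r[7] = 40  (first piece 2, then r[5]=36)
r[8] = 55
Best is to make no cuts and sell whole for $55.

55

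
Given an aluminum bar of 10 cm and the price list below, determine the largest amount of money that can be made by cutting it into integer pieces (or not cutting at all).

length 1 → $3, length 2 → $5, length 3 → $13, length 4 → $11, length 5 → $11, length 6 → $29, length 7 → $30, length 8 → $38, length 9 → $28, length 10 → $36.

Build best[k] bottom-up: best[k] = max over allowed piece i of (p[i] + best[k−i]).
best[1] = 3
best[2] = max(3+3, 5+0) = 6
best[3] = max(3+6, 5+3, 13+0) = 13
best[4] = max(3+13, 5+6, 13+3, 11+0) = 16
best[5] = max(3+16, 5+13, 13+6, 11+3, 11+0) = 19
best[6] = max(3+19, 5+16, 13+13, 11+6, 11+3, 29+0) = 29
best[7] = max(3+29, 5+19, 13+16, …, 29+3, 30+0) = 32
best[8] = max(3+32, 5+29, 13+19, …, 30+3, 38+0) = 38
best[9] = max(3+38, 5+32, 13+29, …, 38+3, 28+0) = 42
best[10] = max(3+42, 5+38, 13+32, …, 28+3, 36+0) = 45
One optimal cutting: 6 + 3 + 1 → $29 + $13 + $3 = $45.

45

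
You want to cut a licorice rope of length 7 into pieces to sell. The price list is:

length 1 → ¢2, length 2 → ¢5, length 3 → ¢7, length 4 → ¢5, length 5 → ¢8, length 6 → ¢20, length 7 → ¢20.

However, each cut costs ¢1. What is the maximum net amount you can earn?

Consider every possible first cut. v[k] is the best of p[i]+v[k−i] over all sellable i≤k, charging 1 whenever i<k.
v[1] = 2
v[2] = max(2+2-1, 5+0) = 5
v[3] = max(2+5-1, 5+2-1, 7+0) = 7
v[4] = max(2+7-1, 5+5-1, 7+2-1, 5+0) = 9
v[5] = max(2+9-1, 5+7-1, 7+5-1, 5+2-1, 8+0) = 11
v[6] = max(2+11-1, 5+9-1, 7+7-1, 5+5-1, 8+2-1, 20+0) = 20
v[7] = max(2+20-1, 5+11-1, 7+9-1, …, 20+2-1, 20+0) = 21
One optimal plan: pieces 6 + 1 (1 cut) → ¢22 − ¢1 = ¢21.

21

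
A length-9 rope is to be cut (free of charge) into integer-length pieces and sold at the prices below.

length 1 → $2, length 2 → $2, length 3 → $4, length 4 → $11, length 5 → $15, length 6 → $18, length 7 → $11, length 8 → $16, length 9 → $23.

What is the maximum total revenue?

26

Consider every possible first cut. r[k] is the best of p[i]+r[k−i] over all sellable i≤k.
r[1] = 2
r[2] = max(2+2, 2+0) = 4
r[3] = max(2+4, 2+2, 4+0) = 6
r[4] = max(2+6, 2+4, 4+2, 11+0) = 11
r[5] = max(2+11, 2+6, 4+4, 11+2, 15+0) = 15
r[6] = max(2+15, 2+11, 4+6, 11+4, 15+2, 18+0) = 18
r[7] = max(2+18, 2+15, 4+11, …, 18+2, 11+0) = 20
r[8] = max(2+20, 2+18, 4+15, …, 11+2, 16+0) = 22
r[9] = max(2+22, 2+20, 4+18, …, 16+2, 23+0) = 26
One optimal cutting: 5 + 4 → $15 + $11 = $26.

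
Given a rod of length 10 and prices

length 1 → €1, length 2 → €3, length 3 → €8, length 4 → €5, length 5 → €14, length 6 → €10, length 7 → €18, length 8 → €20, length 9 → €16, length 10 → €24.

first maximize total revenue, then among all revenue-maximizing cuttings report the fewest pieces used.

2

Let r[k] be the best obtainable value from length k. For each k, try every first piece i and keep the best of price[i] + r[k−i].
r[1] = 1
r[2] = max(1+1, 3+0) = 3
r[3] = max(1+3, 3+1, 8+0) = 8
r[4] = max(1+8, 3+3, 8+1, 5+0) = 9
r[5] = max(1+9, 3+8, 8+3, 5+1, 14+0) = 14
r[6] = max(1+14, 3+9, 8+8, 5+3, 14+1, 10+0) = 16
r[7] = max(1+16, 3+14, 8+9, …, 10+1, 18+0) = 18
r[8] = max(1+18, 3+16, 8+14, …, 18+1, 20+0) = 22
r[9] = max(1+22, 3+18, 8+16, …, 20+1, 16+0) = 24
r[10] = max(1+24, 3+22, 8+18, …, 16+1, 24+0) = 28
Maximum revenue is €28.
Now minimize piece count subject to staying optimal: for each k, pieces[k] = 1 + min over i with p[i]+r[k−i]=r[k] of pieces[k−i].
pieces[7] = 1
pieces[8] = 2
pieces[9] = 3
pieces[10] = 2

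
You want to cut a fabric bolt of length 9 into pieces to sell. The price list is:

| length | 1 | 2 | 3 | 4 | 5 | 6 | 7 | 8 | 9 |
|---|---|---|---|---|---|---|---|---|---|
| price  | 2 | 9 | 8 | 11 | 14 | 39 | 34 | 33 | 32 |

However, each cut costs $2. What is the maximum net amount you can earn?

Consider every possible first cut. r[k] is the best of p[i]+r[k−i] over all sellable i≤k, charging 2 whenever i<k.
r[1] = 2
r[2] = max(2+2-2, 9+0) = 9
r[3] = max(2+9-2, 9+2-2, 8+0) = 9
r[4] = max(2+9-2, 9+9-2, 8+2-2, 11+0) = 16
r[5] = max(2+16-2, 9+9-2, 8+9-2, 11+2-2, 14+0) = 16
r[6] = max(2+16-2, 9+16-2, 8+9-2, 11+9-2, 14+2-2, 39+0) = 39
r[7] = max(2+39-2, 9+16-2, 8+16-2, …, 39+2-2, 34+0) = 39
r[8] = max(2+39-2, 9+39-2, 8+16-2, …, 34+2-2, 33+0) = 46
r[9] = max(2+46-2, 9+39-2, 8+39-2, …, 33+2-2, 32+0) = 46
One optimal plan: pieces 6 + 2 + 1 (2 cuts) → $50 − $4 = $46.

46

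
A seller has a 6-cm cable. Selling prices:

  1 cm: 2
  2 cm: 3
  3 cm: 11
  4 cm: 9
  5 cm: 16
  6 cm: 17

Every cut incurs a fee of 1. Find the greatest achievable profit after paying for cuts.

Build v[k] bottom-up: v[k] = max over allowed piece i of (p[i] + v[k−i]) − 1 per cut.
v[1] = 2
v[2] = max(2+2-1, 3+0) = 3
v[3] = max(2+3-1, 3+2-1, 11+0) = 11
v[4] = max(2+11-1, 3+3-1, 11+2-1, 9+0) = 12
v[5] = max(2+12-1, 3+11-1, 11+3-1, 9+2-1, 16+0) = 16
v[6] = max(2+16-1, 3+12-1, 11+11-1, 9+3-1, 16+2-1, 17+0) = 21
One optimal plan: pieces 3 + 3 (1 cut) → 22 − 1 = 21.

21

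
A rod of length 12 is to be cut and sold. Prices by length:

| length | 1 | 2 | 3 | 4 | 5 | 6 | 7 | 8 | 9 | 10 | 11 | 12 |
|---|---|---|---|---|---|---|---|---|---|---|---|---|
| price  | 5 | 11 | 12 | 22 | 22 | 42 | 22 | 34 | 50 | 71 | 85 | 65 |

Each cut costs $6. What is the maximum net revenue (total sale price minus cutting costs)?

Consider every possible first cut. v[k] is the best of p[i]+v[k−i] over all sellable i≤k, charging 6 whenever i<k.
v[1] = 5
v[2] = 11
v[3] = 12
v[4] = 22
v[5] = 22
v[6] = 42
v[7] = 41  (first piece 1, then v[6]=42)
v[8] = 47  (first piece 2, then v[6]=42)
v[9] = 50
v[10] = 71
v[11] = 85
v[12] = 84  (first piece 1, then v[11]=85)
One optimal plan: pieces 11 + 1 (1 cut) → $90 − $6 = $84.

84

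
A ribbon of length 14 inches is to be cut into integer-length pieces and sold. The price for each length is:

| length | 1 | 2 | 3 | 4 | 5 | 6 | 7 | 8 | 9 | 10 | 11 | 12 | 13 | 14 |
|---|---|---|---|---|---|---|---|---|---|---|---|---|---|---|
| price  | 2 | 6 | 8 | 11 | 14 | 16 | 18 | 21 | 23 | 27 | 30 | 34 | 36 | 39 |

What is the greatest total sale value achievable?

Let R[k] be the best obtainable value from length k. For each k, try every first piece i and keep the best of price[i] + R[k−i].
R[1] = 2
R[2] = 6
R[3] = 8  (first piece 1, then R[2]=6)
R[4] = 12  (first piece 2, then R[2]=6)
R[5] = 14  (first piece 1, then R[4]=12)
R[6] = 18  (first piece 2, then R[4]=12)
R[7] = 20  (first piece 1, then R[6]=18)
R[8] = 24  (first piece 2, then R[6]=18)
R[9] = 26  (first piece 1, then R[8]=24)
R[10] = 30  (first piece 2, then R[8]=24)
R[11] = 32  (first piece 1, then R[10]=30)
R[12] = 36  (first piece 2, then R[10]=30)
R[13] = 38  (first piece 1, then R[12]=36)
R[14] = 42  (first piece 2, then R[12]=36)
One optimal cutting: 2 + 2 + 2 + 2 + 2 + 2 + 2 → ¢6 + ¢6 + ¢6 + ¢6 + ¢6 + ¢6 + ¢6 = ¢42.

42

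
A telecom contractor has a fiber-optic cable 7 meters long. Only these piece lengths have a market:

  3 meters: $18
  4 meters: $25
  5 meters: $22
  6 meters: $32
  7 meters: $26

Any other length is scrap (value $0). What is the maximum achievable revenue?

Consider every possible first cut. f[k] is the best of p[i]+f[k−i] over all sellable i≤k.
f[1] = 0
f[2] = 0
f[3] = 18
f[4] = max(18+0, 25+0) = 25
f[5] = max(18+0, 25+0, 22+0) = 25
f[6] = max(18+18, 25+0, 22+0, 32+0) = 36
f[7] = max(18+25, 25+18, 22+0, 32+0, 26+0) = 43
One optimal cutting: 4 + 3 → $43.

43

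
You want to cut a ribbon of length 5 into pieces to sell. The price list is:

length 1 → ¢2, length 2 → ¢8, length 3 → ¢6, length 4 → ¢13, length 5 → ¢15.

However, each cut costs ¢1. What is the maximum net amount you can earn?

Consider every possible first cut. v[k] is the best of p[i]+v[k−i] over all sellable i≤k, charging 1 whenever i<k.
v[1] = 2
v[2] = max(2+2-1, 8+0) = 8
v[3] = max(2+8-1, 8+2-1, 6+0) = 9
v[4] = max(2+9-1, 8+8-1, 6+2-1, 13+0) = 15
v[5] = max(2+15-1, 8+9-1, 6+8-1, 13+2-1, 15+0) = 16
One optimal plan: pieces 2 + 2 + 1 (2 cuts) → ¢18 − ¢2 = ¢16.

16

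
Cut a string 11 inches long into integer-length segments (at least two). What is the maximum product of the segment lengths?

Let m[k] be the best product for length k (with at least one cut). For each first piece i, the rest contributes max(k−i, m[k−i]).
Small cases: m[2]=1, m[3]=2, m[4]=4, m[5]=6, m[6]=9.
m[7] = 2×max(5,6) = 2×6 = 12
m[8] = 2×max(6,9) = 2×9 = 18
m[9] = 3×max(6,9) = 3×9 = 27
m[10] = 2×max(8,18) = 2×18 = 36
m[11] = 2×max(9,27) = 2×27 = 54
One optimal split: 3 + 3 + 3 + 2; product 3×3×3×2 = 54.

54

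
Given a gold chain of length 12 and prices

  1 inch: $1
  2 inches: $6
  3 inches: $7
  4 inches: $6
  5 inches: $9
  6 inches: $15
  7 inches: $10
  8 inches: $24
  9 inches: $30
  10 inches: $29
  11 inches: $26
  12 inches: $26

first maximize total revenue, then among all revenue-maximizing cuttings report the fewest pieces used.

Consider every possible first cut. r[k] is the best of p[i]+r[k−i] over all sellable i≤k.
r[1] = 1
r[2] = 6
r[3] = 7  (first piece 1, then r[2]=6)
r[4] = 12  (first piece 2, then r[2]=6)
r[5] = 13  (first piece 1, then r[4]=12)
r[6] = 18  (first piece 2, then r[4]=12)
r[7] = 19  (first piece 1, then r[6]=18)
r[8] = 24  (first piece 2, then r[6]=18)
r[9] = 30
r[10] = 31  (first piece 1, then r[9]=30)
r[11] = 36  (first piece 2, then r[9]=30)
r[12] = 37  (first piece 1, then r[11]=36)
Maximum revenue is $37.
Now minimize piece count subject to staying optimal: for each k, pieces[k] = 1 + min over i with p[i]+r[k−i]=r[k] of pieces[k−i].
pieces[9] = 1
pieces[10] = 2
pieces[11] = 2
pieces[12] = 2

2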